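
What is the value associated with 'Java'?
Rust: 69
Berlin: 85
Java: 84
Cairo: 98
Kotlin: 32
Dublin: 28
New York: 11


Looking up key 'Java'
Value: 84

84


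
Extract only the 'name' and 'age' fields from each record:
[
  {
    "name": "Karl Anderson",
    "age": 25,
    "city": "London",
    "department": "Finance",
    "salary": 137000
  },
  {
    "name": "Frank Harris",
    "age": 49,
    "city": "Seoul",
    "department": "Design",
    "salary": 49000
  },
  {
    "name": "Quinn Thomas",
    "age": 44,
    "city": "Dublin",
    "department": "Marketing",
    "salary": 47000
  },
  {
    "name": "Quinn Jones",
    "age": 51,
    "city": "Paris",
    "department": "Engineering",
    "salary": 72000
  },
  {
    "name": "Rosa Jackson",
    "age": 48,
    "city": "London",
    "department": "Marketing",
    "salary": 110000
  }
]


Original: 5 records with fields: name, age, city, department, salary
Keep: ['name', 'age']
Drop: ['city', 'department', 'salary']
Result: 5 records, 2 fields each

[
  {
    "name": "Karl Anderson",
    "age": 25
  },
  {
    "name": "Frank Harris",
    "age": 49
  },
  {
    "name": "Quinn Thomas",
    "age": 44
  },
  {
    "name": "Quinn Jones",
    "age": 51
  },
  {
    "name": "Rosa Jackson",
    "age": 48
  }
]


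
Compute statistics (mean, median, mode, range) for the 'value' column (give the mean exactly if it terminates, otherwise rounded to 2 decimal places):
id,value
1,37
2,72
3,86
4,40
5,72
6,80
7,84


Data: [37, 72, 86, 40, 72, 80, 84]
Count: 7
Sum: 471
Mean: 471/7 ≈ 67.29 (rounded to 2 decimal places)
Sorted: [37, 40, 72, 72, 80, 84, 86]
Median: 72.0
Mode: 72 (2 times)
Range: 86 - 37 = 49
Min: 37, Max: 86

mean≈67.29, median=72.0, mode=72, range=49


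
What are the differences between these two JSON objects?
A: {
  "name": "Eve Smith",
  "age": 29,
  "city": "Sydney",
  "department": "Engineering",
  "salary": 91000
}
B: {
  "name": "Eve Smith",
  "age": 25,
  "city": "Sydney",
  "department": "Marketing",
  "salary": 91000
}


Comparing each field (in key order):
  name: same
  age: DIFFERENT
  city: same
  department: DIFFERENT
  salary: same
Differences:
  age: 29 -> 25
  department: Engineering -> Marketing

2 field(s) changed

2 changes: age, department


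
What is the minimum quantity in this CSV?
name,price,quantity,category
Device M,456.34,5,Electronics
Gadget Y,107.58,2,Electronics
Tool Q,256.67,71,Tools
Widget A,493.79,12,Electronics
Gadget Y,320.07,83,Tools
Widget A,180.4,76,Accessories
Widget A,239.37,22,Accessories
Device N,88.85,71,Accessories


Computing minimum quantity:
Values: [5, 2, 71, 12, 83, 76, 22, 71]
Min = 2

2


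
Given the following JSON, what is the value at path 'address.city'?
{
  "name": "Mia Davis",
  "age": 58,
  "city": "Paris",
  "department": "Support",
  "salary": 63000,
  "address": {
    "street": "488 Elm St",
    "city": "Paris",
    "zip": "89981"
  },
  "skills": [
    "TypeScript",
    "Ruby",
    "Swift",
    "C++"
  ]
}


Query: address.city
Path: address -> city
Value: Paris

Paris


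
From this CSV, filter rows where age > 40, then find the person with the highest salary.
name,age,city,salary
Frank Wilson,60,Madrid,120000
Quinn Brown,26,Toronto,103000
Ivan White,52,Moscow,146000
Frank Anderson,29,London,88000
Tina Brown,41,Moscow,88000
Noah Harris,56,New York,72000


Filter: age > 40
Sort by: salary (descending)

Filtered records (4):
  Ivan White, age 52, salary $146000
  Frank Wilson, age 60, salary $120000
  Tina Brown, age 41, salary $88000
  Noah Harris, age 56, salary $72000

Highest salary: Ivan White ($146000)

Ivan White


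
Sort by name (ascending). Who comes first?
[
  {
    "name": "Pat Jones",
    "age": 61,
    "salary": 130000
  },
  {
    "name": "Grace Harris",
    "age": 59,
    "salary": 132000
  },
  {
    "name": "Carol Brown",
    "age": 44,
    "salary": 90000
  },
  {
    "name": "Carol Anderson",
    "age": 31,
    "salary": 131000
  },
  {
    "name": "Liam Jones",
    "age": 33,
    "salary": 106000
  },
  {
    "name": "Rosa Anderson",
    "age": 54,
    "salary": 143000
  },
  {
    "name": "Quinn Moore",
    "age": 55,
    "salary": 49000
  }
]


Sort by: name (ascending)

Sorted order:
  1. Carol Anderson (name = Carol Anderson)
  2. Carol Brown (name = Carol Brown)
  3. Grace Harris (name = Grace Harris)
  4. Liam Jones (name = Liam Jones)
  5. Pat Jones (name = Pat Jones)
  6. Quinn Moore (name = Quinn Moore)
  7. Rosa Anderson (name = Rosa Anderson)

First: Carol Anderson

Carol Anderson


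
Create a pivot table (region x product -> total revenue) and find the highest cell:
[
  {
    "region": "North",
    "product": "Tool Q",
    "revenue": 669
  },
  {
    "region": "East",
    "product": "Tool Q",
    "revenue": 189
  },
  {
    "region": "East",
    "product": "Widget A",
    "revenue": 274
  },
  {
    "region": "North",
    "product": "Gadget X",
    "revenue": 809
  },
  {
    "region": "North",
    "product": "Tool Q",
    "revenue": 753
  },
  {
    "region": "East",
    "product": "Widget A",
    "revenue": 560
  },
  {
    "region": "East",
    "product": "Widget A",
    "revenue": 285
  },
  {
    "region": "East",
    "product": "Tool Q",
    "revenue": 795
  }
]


Pivot: region (rows) x product (columns) -> total revenue

     Gadget X      Tool Q        Widget A    
East             0           984          1119  
North          809          1422             0  

Highest: North / Tool Q = $1422

North / Tool Q = $1422


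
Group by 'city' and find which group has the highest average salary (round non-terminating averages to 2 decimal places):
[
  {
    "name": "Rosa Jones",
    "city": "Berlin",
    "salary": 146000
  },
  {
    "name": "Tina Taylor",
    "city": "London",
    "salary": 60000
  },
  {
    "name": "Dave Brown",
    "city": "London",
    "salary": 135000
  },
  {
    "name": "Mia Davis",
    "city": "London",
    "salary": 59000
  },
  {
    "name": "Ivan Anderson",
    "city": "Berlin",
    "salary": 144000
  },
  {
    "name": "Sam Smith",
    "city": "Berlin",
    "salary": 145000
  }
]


Group by: city

Groups:
  Berlin: 3 people, avg salary = 435000/3 = $145000
  London: 3 people, avg salary = 254000/3 ≈ $84666.67

Highest average salary: Berlin ($145000)

Berlin ($145000)


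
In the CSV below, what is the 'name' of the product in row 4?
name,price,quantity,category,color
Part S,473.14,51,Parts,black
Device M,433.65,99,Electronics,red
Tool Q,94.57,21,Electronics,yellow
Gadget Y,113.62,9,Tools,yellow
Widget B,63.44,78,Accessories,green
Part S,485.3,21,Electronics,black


Query: Row 4 ('Gadget Y'), column 'name'
Value: Gadget Y

Gadget Y


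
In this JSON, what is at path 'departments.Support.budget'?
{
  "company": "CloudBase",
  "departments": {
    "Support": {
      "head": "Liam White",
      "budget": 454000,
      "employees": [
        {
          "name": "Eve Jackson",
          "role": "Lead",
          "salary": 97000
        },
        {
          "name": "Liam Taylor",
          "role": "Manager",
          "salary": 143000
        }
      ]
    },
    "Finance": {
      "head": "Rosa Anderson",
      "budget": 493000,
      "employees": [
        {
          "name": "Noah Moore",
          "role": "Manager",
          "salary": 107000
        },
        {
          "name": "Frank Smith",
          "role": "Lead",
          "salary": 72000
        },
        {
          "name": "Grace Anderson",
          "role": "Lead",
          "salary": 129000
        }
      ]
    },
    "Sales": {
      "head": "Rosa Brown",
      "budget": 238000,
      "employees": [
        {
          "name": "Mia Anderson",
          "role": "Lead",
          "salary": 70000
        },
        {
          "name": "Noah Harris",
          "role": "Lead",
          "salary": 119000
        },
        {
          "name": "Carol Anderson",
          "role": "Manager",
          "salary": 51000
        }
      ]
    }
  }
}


Path: departments.Support.budget

Navigate:
  -> departments
  -> Support
  -> budget = 454000

454000


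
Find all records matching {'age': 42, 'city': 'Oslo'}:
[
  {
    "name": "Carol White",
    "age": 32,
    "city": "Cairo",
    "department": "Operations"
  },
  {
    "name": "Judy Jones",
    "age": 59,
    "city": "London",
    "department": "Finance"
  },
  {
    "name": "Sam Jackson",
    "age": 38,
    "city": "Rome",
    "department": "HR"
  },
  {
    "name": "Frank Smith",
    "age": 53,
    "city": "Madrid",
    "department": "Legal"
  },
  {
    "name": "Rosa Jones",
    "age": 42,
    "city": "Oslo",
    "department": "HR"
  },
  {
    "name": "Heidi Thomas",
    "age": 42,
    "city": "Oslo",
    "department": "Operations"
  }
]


Search criteria: {'age': 42, 'city': 'Oslo'}

Checking 6 records:
  Carol White: {age: 32, city: Cairo}
  Judy Jones: {age: 59, city: London}
  Sam Jackson: {age: 38, city: Rome}
  Frank Smith: {age: 53, city: Madrid}
  Rosa Jones: {age: 42, city: Oslo} <-- MATCH
  Heidi Thomas: {age: 42, city: Oslo} <-- MATCH

Matches: ["Rosa Jones", "Heidi Thomas"]

["Rosa Jones", "Heidi Thomas"]


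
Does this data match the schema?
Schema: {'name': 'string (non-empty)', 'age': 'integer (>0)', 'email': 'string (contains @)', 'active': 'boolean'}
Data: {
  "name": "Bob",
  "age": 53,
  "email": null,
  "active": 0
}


Validating each field against schema:
  name: OK (non-empty string)
  age: OK (positive integer)
  email: FAIL (null is not a string)
  active: FAIL (0 is not a boolean)

Result: INVALID (2 errors: email, active)

INVALID (2 errors: email, active)


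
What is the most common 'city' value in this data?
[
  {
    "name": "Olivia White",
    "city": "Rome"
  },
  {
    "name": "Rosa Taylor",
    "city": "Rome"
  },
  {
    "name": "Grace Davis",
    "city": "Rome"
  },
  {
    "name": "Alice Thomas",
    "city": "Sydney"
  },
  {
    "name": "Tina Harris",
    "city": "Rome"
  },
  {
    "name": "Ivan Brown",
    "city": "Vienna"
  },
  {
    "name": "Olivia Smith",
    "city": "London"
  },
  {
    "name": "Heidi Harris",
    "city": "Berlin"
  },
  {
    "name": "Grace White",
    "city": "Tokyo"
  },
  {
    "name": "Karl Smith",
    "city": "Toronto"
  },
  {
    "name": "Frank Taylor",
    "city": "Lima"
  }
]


Counting 'city' values across 11 records:

  Rome: 4 ####
  Sydney: 1 #
  Vienna: 1 #
  London: 1 #
  Berlin: 1 #
  Tokyo: 1 #
  Toronto: 1 #
  Lima: 1 #

Most common: Rome (4 times)

Rome (4 times)


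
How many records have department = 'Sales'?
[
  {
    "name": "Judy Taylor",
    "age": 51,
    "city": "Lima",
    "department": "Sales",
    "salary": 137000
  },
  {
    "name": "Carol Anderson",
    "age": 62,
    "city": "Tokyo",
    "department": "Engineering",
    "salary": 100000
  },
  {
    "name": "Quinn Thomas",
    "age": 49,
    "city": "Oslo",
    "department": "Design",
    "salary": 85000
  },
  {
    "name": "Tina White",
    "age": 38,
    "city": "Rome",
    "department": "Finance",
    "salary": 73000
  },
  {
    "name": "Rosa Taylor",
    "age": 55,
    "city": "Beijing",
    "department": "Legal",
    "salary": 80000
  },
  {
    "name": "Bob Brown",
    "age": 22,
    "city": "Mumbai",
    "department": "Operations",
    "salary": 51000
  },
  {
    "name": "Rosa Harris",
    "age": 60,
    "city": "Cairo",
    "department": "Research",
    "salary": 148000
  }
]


Data: 7 records
Condition: department = 'Sales'

Checking each record:
  Judy Taylor: Sales MATCH
  Carol Anderson: Engineering
  Quinn Thomas: Design
  Tina White: Finance
  Rosa Taylor: Legal
  Bob Brown: Operations
  Rosa Harris: Research

Count: 1

1


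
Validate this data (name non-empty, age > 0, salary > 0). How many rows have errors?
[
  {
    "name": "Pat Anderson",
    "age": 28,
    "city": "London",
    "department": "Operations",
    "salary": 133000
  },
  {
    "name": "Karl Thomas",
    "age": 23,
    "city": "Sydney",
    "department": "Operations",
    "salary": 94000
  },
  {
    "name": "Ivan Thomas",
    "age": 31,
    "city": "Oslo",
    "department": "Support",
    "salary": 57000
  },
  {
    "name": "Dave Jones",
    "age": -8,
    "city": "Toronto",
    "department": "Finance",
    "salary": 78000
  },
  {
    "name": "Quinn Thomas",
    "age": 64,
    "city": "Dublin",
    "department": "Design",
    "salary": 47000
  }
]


Validating 5 records:
Rules: name non-empty, age > 0, salary > 0

  Row 1 (Pat Anderson): OK
  Row 2 (Karl Thomas): OK
  Row 3 (Ivan Thomas): OK
  Row 4 (Dave Jones): negative age: -8
  Row 5 (Quinn Thomas): OK

Total errors: 1

1 errors


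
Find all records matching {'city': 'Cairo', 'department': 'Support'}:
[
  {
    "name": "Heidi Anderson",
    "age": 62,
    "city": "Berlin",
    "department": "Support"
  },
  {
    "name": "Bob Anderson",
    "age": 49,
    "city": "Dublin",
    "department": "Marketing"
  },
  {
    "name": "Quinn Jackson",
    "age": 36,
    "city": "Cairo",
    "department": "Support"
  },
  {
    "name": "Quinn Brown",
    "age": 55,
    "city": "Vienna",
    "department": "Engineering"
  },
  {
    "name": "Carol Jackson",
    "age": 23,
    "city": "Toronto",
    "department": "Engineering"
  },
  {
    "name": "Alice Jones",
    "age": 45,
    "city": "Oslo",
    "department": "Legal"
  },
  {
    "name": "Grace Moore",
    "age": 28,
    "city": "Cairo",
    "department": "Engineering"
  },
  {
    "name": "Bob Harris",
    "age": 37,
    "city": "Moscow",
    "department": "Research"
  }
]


Search criteria: {'city': 'Cairo', 'department': 'Support'}

Checking 8 records:
  Heidi Anderson: {city: Berlin, department: Support}
  Bob Anderson: {city: Dublin, department: Marketing}
  Quinn Jackson: {city: Cairo, department: Support} <-- MATCH
  Quinn Brown: {city: Vienna, department: Engineering}
  Carol Jackson: {city: Toronto, department: Engineering}
  Alice Jones: {city: Oslo, department: Legal}
  Grace Moore: {city: Cairo, department: Engineering}
  Bob Harris: {city: Moscow, department: Research}

Matches: ["Quinn Jackson"]

["Quinn Jackson"]


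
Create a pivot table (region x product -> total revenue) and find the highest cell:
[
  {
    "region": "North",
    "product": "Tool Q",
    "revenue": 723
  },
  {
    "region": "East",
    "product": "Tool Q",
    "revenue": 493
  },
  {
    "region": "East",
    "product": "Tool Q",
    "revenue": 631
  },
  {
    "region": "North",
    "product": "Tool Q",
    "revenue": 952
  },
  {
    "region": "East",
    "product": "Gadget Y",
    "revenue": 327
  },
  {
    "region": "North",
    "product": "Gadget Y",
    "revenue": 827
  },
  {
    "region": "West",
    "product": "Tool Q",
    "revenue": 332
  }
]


Pivot: region (rows) x product (columns) -> total revenue

     Gadget Y      Tool Q      
East           327          1124  
North          827          1675  
West             0           332  

Highest: North / Tool Q = $1675

North / Tool Q = $1675


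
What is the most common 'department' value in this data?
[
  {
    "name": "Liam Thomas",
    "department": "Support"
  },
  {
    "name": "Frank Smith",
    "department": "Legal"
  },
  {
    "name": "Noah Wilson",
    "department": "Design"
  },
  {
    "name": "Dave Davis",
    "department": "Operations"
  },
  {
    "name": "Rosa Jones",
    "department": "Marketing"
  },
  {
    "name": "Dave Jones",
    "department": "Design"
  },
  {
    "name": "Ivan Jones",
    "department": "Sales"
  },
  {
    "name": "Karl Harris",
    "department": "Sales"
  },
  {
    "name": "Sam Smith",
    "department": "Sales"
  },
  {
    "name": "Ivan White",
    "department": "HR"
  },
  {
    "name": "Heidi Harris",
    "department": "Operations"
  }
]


Counting 'department' values across 11 records:

  Sales: 3 ###
  Design: 2 ##
  Operations: 2 ##
  Support: 1 #
  Legal: 1 #
  Marketing: 1 #
  HR: 1 #

Most common: Sales (3 times)

Sales (3 times)


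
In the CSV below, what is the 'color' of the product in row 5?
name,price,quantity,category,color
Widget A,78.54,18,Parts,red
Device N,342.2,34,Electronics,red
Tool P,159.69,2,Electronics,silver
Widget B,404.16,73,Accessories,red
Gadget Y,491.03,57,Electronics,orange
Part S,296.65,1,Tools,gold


Query: Row 5 ('Gadget Y'), column 'color'
Value: orange

orange


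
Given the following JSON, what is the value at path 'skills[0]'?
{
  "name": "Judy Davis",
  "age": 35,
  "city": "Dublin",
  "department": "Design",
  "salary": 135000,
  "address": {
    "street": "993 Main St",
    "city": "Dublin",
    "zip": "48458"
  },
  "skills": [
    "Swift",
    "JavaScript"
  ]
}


Query: skills[0]
Path: skills -> first element
Value: Swift

Swift


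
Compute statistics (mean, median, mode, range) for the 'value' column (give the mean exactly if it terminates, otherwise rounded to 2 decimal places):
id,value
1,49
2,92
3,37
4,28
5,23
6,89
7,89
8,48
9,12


Data: [49, 92, 37, 28, 23, 89, 89, 48, 12]
Count: 9
Sum: 467
Mean: 467/9 ≈ 51.89 (rounded to 2 decimal places)
Sorted: [12, 23, 28, 37, 48, 49, 89, 89, 92]
Median: 48.0
Mode: 89 (2 times)
Range: 92 - 12 = 80
Min: 12, Max: 92

mean≈51.89, median=48.0, mode=89, range=80


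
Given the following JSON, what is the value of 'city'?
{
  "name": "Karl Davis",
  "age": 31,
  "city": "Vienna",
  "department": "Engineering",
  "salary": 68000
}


Looking up field 'city'
Value: Vienna

Vienna


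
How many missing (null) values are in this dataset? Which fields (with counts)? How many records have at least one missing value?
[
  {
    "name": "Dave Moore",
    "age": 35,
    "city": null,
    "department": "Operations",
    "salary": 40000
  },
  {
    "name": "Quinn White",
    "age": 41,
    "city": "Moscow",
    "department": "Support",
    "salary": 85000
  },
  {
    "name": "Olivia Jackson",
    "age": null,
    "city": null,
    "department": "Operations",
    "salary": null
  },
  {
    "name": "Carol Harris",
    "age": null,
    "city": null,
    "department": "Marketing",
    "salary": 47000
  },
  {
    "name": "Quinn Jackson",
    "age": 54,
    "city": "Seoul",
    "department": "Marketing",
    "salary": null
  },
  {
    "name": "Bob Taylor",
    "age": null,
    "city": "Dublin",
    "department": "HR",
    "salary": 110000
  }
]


Checking for missing (null) values in 6 records:

  Dave Moore: city
  Quinn White: complete
  Olivia Jackson: age, city, salary
  Carol Harris: age, city
  Quinn Jackson: salary
  Bob Taylor: age

Per field:
  name: 0 missing
  age: 3 missing
  city: 3 missing
  department: 0 missing
  salary: 2 missing

Total missing values: 8
Records with any missing: 5

8 missing values (age: 3, city: 3, salary: 2); 5 incomplete records


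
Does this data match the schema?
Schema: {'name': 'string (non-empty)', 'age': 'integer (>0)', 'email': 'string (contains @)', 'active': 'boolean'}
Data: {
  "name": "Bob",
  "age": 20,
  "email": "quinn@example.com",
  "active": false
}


Validating each field against schema:
  name: OK (non-empty string)
  age: OK (positive integer)
  email: OK (string with @)
  active: OK (boolean)

Result: VALID

VALID


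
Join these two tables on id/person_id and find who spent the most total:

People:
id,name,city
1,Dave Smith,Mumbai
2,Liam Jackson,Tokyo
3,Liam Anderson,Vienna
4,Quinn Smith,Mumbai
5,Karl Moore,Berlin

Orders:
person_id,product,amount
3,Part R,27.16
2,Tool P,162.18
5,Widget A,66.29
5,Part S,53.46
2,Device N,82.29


Join on: people.id = orders.person_id

Joined rows:
  Liam Anderson (Vienna) bought Part R for $27.16
  Liam Jackson (Tokyo) bought Tool P for $162.18
  Karl Moore (Berlin) bought Widget A for $66.29
  Karl Moore (Berlin) bought Part S for $53.46
  Liam Jackson (Tokyo) bought Device N for $82.29

Total per person:
  Liam Jackson: $244.47
  Karl Moore: $119.75
  Liam Anderson: $27.16

Top spender: Liam Jackson ($244.47)

Liam Jackson ($244.47)


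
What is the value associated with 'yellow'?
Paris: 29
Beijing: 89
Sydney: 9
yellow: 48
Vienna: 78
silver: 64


Looking up key 'yellow'
Value: 48

48


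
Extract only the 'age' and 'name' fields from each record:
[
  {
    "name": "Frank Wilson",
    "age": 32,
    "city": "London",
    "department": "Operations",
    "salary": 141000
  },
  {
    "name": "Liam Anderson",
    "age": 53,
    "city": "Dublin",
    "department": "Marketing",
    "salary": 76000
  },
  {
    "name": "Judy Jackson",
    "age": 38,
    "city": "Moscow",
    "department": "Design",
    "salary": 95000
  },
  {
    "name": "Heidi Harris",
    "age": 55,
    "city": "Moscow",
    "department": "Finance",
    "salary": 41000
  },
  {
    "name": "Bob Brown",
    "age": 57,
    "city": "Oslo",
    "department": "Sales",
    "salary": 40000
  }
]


Original: 5 records with fields: name, age, city, department, salary
Keep: ['age', 'name']
Drop: ['city', 'department', 'salary']
Result: 5 records, 2 fields each

[
  {
    "age": 32,
    "name": "Frank Wilson"
  },
  {
    "age": 53,
    "name": "Liam Anderson"
  },
  {
    "age": 38,
    "name": "Judy Jackson"
  },
  {
    "age": 55,
    "name": "Heidi Harris"
  },
  {
    "age": 57,
    "name": "Bob Brown"
  }
]


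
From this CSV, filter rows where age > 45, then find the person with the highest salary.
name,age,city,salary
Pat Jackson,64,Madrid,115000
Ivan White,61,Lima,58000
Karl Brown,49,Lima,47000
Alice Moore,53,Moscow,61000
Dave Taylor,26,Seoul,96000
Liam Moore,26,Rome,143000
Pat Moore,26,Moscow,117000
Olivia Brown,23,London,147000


Filter: age > 45
Sort by: salary (descending)

Filtered records (4):
  Pat Jackson, age 64, salary $115000
  Alice Moore, age 53, salary $61000
  Ivan White, age 61, salary $58000
  Karl Brown, age 49, salary $47000

Highest salary: Pat Jackson ($115000)

Pat Jackson


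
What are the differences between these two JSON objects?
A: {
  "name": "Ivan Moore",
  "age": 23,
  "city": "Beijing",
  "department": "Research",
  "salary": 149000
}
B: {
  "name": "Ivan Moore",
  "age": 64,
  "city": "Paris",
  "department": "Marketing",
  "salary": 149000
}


Comparing each field (in key order):
  name: same
  age: DIFFERENT
  city: DIFFERENT
  department: DIFFERENT
  salary: same
Differences:
  age: 23 -> 64
  city: Beijing -> Paris
  department: Research -> Marketing

3 field(s) changed

3 changes: age, city, department


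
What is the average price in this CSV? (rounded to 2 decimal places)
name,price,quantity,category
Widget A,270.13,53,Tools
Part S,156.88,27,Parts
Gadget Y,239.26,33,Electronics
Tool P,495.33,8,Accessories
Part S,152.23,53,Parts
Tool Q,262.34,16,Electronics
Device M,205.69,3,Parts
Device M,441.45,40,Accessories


Computing average price:
Values: [270.13, 156.88, 239.26, 495.33, 152.23, 262.34, 205.69, 441.45]
Sum = 2223.31
Count = 8
Average = 2223.31/8 = 277.91375 exactly -> 277.91 (rounded half-up to 2 decimal places)

277.91


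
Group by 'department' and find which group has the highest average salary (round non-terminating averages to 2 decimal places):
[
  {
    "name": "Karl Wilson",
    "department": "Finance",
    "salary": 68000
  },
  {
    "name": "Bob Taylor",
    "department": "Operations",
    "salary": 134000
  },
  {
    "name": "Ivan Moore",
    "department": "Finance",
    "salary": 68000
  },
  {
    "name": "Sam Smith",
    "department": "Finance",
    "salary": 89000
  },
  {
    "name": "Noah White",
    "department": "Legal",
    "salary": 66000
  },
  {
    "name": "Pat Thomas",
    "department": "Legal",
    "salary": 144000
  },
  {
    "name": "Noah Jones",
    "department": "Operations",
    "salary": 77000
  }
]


Group by: department

Groups:
  Finance: 3 people, avg salary = 225000/3 = $75000
  Legal: 2 people, avg salary = 210000/2 = $105000
  Operations: 2 people, avg salary = 211000/2 = $105500

Highest average salary: Operations ($105500)

Operations ($105500)


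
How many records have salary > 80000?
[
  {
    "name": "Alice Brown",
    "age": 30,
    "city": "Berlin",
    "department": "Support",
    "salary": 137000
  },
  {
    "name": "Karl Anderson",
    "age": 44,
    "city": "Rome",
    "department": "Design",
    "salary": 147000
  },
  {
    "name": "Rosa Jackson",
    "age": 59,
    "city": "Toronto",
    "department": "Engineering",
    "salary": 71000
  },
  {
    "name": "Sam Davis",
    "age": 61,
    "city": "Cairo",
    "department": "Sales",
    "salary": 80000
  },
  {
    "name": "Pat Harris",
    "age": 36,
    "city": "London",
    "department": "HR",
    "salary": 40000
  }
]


Data: 5 records
Condition: salary > 80000

Checking each record:
  Alice Brown: 137000 MATCH
  Karl Anderson: 147000 MATCH
  Rosa Jackson: 71000
  Sam Davis: 80000
  Pat Harris: 40000

Count: 2

2


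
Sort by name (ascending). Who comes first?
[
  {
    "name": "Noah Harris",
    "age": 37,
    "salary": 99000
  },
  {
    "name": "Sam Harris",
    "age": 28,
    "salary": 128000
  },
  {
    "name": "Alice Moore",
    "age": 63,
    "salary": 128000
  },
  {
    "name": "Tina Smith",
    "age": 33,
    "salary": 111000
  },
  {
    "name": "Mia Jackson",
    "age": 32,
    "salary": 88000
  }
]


Sort by: name (ascending)

Sorted order:
  1. Alice Moore (name = Alice Moore)
  2. Mia Jackson (name = Mia Jackson)
  3. Noah Harris (name = Noah Harris)
  4. Sam Harris (name = Sam Harris)
  5. Tina Smith (name = Tina Smith)

First: Alice Moore

Alice Moore


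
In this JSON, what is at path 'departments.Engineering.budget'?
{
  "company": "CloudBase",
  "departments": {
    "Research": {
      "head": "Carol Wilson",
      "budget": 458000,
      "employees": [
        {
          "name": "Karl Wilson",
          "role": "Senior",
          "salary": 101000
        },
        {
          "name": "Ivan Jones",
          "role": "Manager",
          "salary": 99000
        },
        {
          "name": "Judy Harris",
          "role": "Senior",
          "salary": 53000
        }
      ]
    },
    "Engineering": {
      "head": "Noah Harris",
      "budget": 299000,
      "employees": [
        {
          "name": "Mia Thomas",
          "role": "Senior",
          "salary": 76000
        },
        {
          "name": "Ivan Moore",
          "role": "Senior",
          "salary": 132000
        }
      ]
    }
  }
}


Path: departments.Engineering.budget

Navigate:
  -> departments
  -> Engineering
  -> budget = 299000

299000


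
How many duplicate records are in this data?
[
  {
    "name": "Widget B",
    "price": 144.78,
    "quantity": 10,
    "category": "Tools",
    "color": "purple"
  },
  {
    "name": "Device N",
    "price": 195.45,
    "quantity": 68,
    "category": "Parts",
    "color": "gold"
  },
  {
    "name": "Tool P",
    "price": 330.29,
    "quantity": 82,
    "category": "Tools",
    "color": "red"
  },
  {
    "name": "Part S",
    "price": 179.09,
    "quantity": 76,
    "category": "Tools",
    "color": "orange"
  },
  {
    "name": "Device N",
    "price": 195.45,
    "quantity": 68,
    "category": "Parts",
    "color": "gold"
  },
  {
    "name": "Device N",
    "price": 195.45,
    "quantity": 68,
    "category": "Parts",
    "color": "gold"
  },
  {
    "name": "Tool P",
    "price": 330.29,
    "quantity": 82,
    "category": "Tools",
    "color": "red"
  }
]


Checking 7 records for duplicates:

  Row 1: Widget B ($144.78, qty 10)
  Row 2: Device N ($195.45, qty 68)
  Row 3: Tool P ($330.29, qty 82)
  Row 4: Part S ($179.09, qty 76)
  Row 5: Device N ($195.45, qty 68) <-- DUPLICATE
  Row 6: Device N ($195.45, qty 68) <-- DUPLICATE
  Row 7: Tool P ($330.29, qty 82) <-- DUPLICATE

Duplicates found: 3
Unique records: 4

3 duplicates, 4 unique


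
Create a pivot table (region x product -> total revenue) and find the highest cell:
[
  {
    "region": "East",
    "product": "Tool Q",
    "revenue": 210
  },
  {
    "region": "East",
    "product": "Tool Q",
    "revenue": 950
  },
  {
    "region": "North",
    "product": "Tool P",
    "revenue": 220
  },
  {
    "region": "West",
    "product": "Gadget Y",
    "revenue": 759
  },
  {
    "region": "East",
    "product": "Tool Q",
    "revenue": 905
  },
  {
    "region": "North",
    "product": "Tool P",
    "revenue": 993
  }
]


Pivot: region (rows) x product (columns) -> total revenue

     Gadget Y      Tool P        Tool Q      
East             0             0          2065  
North            0          1213             0  
West           759             0             0  

Highest: East / Tool Q = $2065

East / Tool Q = $2065


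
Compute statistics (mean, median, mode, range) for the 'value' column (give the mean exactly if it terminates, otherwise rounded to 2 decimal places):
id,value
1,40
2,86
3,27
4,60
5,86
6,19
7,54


Data: [40, 86, 27, 60, 86, 19, 54]
Count: 7
Sum: 372
Mean: 372/7 ≈ 53.14 (rounded to 2 decimal places)
Sorted: [19, 27, 40, 54, 60, 86, 86]
Median: 54.0
Mode: 86 (2 times)
Range: 86 - 19 = 67
Min: 19, Max: 86

mean≈53.14, median=54.0, mode=86, range=67


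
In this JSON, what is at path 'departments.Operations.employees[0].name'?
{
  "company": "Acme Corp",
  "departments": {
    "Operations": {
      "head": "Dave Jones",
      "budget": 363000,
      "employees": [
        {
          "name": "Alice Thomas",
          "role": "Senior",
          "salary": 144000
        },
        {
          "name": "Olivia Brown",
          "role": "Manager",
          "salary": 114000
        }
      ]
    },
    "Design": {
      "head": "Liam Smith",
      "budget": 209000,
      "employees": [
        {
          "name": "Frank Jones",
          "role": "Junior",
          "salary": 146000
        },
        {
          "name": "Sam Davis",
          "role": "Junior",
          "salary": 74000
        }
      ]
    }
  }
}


Path: departments.Operations.employees[0].name

Navigate:
  -> departments
  -> Operations
  -> employees[0].name = 'Alice Thomas'

Alice Thomas


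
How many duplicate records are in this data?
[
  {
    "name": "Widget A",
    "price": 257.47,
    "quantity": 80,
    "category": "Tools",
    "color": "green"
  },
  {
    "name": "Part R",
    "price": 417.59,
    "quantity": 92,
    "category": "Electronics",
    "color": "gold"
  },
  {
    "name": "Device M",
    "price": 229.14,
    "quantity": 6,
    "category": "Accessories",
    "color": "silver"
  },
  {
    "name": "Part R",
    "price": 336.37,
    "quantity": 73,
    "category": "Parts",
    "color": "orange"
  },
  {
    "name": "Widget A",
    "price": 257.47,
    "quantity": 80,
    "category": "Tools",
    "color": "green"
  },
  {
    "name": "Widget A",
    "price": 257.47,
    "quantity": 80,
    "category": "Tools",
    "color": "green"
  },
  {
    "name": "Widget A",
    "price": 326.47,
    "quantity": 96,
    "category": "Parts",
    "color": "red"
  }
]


Checking 7 records for duplicates:

  Row 1: Widget A ($257.47, qty 80)
  Row 2: Part R ($417.59, qty 92)
  Row 3: Device M ($229.14, qty 6)
  Row 4: Part R ($336.37, qty 73)
  Row 5: Widget A ($257.47, qty 80) <-- DUPLICATE
  Row 6: Widget A ($257.47, qty 80) <-- DUPLICATE
  Row 7: Widget A ($326.47, qty 96)

Duplicates found: 2
Unique records: 5

2 duplicates, 5 unique


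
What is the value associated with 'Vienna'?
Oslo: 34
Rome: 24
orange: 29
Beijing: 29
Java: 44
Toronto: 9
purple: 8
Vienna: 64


Looking up key 'Vienna'
Value: 64

64


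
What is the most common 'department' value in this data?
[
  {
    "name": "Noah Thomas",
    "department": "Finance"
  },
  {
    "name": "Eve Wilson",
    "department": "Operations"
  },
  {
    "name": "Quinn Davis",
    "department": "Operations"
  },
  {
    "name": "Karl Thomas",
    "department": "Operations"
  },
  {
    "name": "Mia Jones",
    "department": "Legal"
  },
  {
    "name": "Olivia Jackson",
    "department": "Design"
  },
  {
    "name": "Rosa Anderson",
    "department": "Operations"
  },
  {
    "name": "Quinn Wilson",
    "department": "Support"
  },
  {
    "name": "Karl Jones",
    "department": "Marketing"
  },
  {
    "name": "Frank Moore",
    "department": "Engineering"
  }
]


Counting 'department' values across 10 records:

  Operations: 4 ####
  Finance: 1 #
  Legal: 1 #
  Design: 1 #
  Support: 1 #
  Marketing: 1 #
  Engineering: 1 #

Most common: Operations (4 times)

Operations (4 times)


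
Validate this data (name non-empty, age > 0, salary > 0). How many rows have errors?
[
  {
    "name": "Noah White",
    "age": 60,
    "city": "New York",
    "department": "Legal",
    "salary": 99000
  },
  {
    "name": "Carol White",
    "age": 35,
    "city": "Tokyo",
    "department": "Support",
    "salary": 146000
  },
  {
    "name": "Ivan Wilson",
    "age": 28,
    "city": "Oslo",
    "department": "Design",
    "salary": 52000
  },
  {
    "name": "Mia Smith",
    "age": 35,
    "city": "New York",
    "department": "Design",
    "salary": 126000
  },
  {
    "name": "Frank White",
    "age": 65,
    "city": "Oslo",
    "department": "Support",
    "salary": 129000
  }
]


Validating 5 records:
Rules: name non-empty, age > 0, salary > 0

  Row 1 (Noah White): OK
  Row 2 (Carol White): OK
  Row 3 (Ivan Wilson): OK
  Row 4 (Mia Smith): OK
  Row 5 (Frank White): OK

Total errors: 0

0 errors


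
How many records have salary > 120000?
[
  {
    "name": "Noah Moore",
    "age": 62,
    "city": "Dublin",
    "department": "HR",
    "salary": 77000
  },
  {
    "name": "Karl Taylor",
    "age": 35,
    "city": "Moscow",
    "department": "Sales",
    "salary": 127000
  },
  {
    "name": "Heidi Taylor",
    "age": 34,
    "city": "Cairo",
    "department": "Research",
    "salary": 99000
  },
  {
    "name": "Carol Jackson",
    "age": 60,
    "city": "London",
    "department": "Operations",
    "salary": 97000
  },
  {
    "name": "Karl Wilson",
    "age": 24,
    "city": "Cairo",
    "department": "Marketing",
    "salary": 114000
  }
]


Data: 5 records
Condition: salary > 120000

Checking each record:
  Noah Moore: 77000
  Karl Taylor: 127000 MATCH
  Heidi Taylor: 99000
  Carol Jackson: 97000
  Karl Wilson: 114000

Count: 1

1


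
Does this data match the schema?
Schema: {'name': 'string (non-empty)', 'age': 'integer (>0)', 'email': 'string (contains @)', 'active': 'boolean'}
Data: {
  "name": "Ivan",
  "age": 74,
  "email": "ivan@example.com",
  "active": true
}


Validating each field against schema:
  name: OK (non-empty string)
  age: OK (positive integer)
  email: OK (string with @)
  active: OK (boolean)

Result: VALID

VALID


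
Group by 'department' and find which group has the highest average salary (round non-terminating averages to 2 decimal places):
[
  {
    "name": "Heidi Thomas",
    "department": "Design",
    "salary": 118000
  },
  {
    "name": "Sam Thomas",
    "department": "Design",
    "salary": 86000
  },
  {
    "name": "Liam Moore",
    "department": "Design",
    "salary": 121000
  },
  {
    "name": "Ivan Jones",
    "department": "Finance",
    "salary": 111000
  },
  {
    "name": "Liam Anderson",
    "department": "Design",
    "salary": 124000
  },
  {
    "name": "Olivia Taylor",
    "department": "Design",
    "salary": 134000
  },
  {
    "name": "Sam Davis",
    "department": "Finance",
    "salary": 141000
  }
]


Group by: department

Groups:
  Design: 5 people, avg salary = 583000/5 = $116600
  Finance: 2 people, avg salary = 252000/2 = $126000

Highest average salary: Finance ($126000)

Finance ($126000)


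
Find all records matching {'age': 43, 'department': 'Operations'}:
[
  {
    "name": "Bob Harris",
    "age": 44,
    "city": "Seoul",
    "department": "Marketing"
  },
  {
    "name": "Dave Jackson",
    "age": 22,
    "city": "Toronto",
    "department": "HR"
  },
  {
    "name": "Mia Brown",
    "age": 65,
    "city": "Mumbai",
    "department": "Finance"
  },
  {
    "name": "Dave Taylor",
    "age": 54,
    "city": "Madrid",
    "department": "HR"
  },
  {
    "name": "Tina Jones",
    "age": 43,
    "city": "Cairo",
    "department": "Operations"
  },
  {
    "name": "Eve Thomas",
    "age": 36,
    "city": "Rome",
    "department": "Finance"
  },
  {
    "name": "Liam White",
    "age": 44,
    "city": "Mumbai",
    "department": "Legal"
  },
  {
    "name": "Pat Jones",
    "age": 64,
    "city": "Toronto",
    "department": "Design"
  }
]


Search criteria: {'age': 43, 'department': 'Operations'}

Checking 8 records:
  Bob Harris: {age: 44, department: Marketing}
  Dave Jackson: {age: 22, department: HR}
  Mia Brown: {age: 65, department: Finance}
  Dave Taylor: {age: 54, department: HR}
  Tina Jones: {age: 43, department: Operations} <-- MATCH
  Eve Thomas: {age: 36, department: Finance}
  Liam White: {age: 44, department: Legal}
  Pat Jones: {age: 64, department: Design}

Matches: ["Tina Jones"]

["Tina Jones"]


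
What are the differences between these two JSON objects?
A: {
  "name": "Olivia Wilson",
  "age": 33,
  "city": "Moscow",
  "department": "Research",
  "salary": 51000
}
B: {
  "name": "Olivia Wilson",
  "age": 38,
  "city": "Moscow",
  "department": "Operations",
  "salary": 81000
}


Comparing each field (in key order):
  name: same
  age: DIFFERENT
  city: same
  department: DIFFERENT
  salary: DIFFERENT
Differences:
  age: 33 -> 38
  department: Research -> Operations
  salary: 51000 -> 81000

3 field(s) changed

3 changes: age, department, salary


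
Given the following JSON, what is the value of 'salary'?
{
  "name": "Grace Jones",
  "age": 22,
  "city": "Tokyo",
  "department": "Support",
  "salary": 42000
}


Looking up field 'salary'
Value: 42000

42000


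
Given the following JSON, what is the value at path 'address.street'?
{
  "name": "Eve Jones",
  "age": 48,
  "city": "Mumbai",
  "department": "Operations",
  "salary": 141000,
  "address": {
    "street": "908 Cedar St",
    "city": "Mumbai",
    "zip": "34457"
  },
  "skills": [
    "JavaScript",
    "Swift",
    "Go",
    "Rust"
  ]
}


Query: address.street
Path: address -> street
Value: 908 Cedar St

908 Cedar St


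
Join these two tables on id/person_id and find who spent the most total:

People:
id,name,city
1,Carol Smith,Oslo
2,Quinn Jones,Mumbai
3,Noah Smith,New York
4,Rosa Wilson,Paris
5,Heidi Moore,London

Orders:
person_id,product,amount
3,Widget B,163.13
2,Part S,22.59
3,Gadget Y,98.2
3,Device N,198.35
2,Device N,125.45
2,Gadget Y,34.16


Join on: people.id = orders.person_id

Joined rows:
  Noah Smith (New York) bought Widget B for $163.13
  Quinn Jones (Mumbai) bought Part S for $22.59
  Noah Smith (New York) bought Gadget Y for $98.2
  Noah Smith (New York) bought Device N for $198.35
  Quinn Jones (Mumbai) bought Device N for $125.45
  Quinn Jones (Mumbai) bought Gadget Y for $34.16

Total per person:
  Noah Smith: $459.68
  Quinn Jones: $182.20

Top spender: Noah Smith ($459.68)

Noah Smith ($459.68)


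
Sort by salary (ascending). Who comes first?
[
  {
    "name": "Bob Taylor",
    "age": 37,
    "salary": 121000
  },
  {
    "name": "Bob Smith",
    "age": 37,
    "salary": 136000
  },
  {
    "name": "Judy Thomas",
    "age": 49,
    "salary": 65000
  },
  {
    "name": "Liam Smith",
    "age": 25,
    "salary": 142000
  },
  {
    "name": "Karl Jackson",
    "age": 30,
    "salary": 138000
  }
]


Sort by: salary (ascending)

Sorted order:
  1. Judy Thomas (salary = 65000)
  2. Bob Taylor (salary = 121000)
  3. Bob Smith (salary = 136000)
  4. Karl Jackson (salary = 138000)
  5. Liam Smith (salary = 142000)

First: Judy Thomas

Judy Thomas


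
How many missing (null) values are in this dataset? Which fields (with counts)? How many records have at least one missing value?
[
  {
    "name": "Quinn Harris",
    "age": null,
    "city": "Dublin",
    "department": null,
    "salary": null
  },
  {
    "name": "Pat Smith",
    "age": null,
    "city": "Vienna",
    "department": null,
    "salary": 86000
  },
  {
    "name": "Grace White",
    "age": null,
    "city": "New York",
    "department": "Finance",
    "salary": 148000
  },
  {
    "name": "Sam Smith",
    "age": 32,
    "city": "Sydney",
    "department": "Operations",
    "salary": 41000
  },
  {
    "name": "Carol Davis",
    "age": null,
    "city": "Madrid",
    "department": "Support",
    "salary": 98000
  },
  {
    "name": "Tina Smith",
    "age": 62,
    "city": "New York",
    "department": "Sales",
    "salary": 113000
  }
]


Checking for missing (null) values in 6 records:

  Quinn Harris: age, department, salary
  Pat Smith: age, department
  Grace White: age
  Sam Smith: complete
  Carol Davis: age
  Tina Smith: complete

Per field:
  name: 0 missing
  age: 4 missing
  city: 0 missing
  department: 2 missing
  salary: 1 missing

Total missing values: 7
Records with any missing: 4

7 missing values (age: 4, department: 2, salary: 1); 4 incomplete records
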